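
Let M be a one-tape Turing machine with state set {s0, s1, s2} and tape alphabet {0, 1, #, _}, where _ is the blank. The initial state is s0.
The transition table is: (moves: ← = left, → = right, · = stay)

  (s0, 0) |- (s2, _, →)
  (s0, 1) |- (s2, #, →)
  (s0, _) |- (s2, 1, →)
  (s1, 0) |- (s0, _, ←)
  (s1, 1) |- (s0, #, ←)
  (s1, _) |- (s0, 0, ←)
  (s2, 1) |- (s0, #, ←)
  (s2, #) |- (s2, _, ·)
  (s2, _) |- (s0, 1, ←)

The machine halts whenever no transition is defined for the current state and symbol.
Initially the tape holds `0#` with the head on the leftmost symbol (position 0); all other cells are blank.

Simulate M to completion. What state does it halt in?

s0

s0 | [0]#   read 0 → write _, move →, go to s2
s2 | _[#]   read # → write _, move ·, go to s2
s2 | _[_]   read _ → write 1, move ←, go to s0
s0 | [_]1   read _ → write 1, move →, go to s2
s2 | 1[1]   read 1 → write #, move ←, go to s0
s0 | [1]#   read 1 → write #, move →, go to s2
s2 | #[#]   read # → write _, move ·, go to s2
s2 | #[_]   read _ → write 1, move ←, go to s0
s0 | [#]1
No transition is defined for (s0, #); M halts in state s0.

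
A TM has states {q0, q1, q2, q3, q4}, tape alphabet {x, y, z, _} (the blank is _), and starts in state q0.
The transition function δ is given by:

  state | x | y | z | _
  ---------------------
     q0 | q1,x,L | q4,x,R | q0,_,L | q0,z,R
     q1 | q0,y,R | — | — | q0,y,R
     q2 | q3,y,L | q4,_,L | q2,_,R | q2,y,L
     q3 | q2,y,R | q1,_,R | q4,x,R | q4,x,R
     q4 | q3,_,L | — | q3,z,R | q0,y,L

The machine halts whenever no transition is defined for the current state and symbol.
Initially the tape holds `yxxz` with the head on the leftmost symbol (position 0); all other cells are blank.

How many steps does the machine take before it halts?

q0 | __[y]xxz   read y → write x, move R, go to q4
q4 | __x[x]xz   read x → write _, move L, go to q3
q3 | __[x]_xz   read x → write y, move R, go to q2
q2 | __y[_]xz   read _ → write y, move L, go to q2
q2 | __[y]yxz   read y → write _, move L, go to q4
q4 | _[_]_yxz   read _ → write y, move L, go to q0
q0 | [_]y_yxz   read _ → write z, move R, go to q0
q0 | z[y]_yxz   read y → write x, move R, go to q4
q4 | zx[_]yxz   read _ → write y, move L, go to q0
q0 | z[x]yyxz   read x → write x, move L, go to q1
q1 | [z]xyyxz
M halts after 10 transitions.

10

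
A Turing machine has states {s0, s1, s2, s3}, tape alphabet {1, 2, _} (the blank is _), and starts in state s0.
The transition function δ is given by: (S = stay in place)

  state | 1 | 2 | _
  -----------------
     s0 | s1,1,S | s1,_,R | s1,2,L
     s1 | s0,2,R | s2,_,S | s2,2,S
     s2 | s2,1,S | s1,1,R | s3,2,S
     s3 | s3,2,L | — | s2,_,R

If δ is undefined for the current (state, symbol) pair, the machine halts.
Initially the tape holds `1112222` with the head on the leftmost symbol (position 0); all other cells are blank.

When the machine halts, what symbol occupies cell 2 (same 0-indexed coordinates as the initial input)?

2

state=s0 head=0 tape=[1]112222   (s0,1)→(s1,1,S)
state=s1 head=0 tape=[1]112222   (s1,1)→(s0,2,R)
state=s0 head=1 tape=2[1]12222   (s0,1)→(s1,1,S)
state=s1 head=1 tape=2[1]12222   (s1,1)→(s0,2,R)
state=s0 head=2 tape=22[1]2222   (s0,1)→(s1,1,S)
state=s1 head=2 tape=22[1]2222   (s1,1)→(s0,2,R)
state=s0 head=3 tape=222[2]222   (s0,2)→(s1,_,R)
state=s1 head=4 tape=222_[2]22   (s1,2)→(s2,_,S)
state=s2 head=4 tape=222_[_]22   (s2,_)→(s3,2,S)
state=s3 head=4 tape=222_[2]22
Cell 2 holds 2 when M halts.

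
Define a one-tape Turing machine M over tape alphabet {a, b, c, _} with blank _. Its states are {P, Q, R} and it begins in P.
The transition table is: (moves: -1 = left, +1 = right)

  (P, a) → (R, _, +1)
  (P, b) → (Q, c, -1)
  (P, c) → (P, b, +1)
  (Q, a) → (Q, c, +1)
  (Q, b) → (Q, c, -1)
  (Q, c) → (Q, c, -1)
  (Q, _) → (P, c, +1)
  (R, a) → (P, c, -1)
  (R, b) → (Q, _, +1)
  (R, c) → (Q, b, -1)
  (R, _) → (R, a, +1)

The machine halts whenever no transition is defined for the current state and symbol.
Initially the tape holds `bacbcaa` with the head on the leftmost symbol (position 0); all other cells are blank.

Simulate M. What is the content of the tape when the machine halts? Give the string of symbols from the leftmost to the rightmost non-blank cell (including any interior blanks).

cbbbbbbb_c

P | ___[b]acbcaa   read b → write c, move -1, go to Q
Q | __[_]cacbcaa   read _ → write c, move +1, go to P
P | __c[c]acbcaa   read c → write b, move +1, go to P
P | __cb[a]cbcaa   read a → write _, move +1, go to R
R | __cb_[c]bcaa   read c → write b, move -1, go to Q
Q | __cb[_]bbcaa   read _ → write c, move +1, go to P
P | __cbc[b]bcaa   read b → write c, move -1, go to Q
Q | __cb[c]cbcaa   read c → write c, move -1, go to Q
Q | __c[b]ccbcaa   read b → write c, move -1, go to Q
Q | __[c]cccbcaa   read c → write c, move -1, go to Q
Q | _[_]ccccbcaa   read _ → write c, move +1, go to P
P | _c[c]cccbcaa   read c → write b, move +1, go to P
P | _cb[c]ccbcaa   read c → write b, move +1, go to P
P | _cbb[c]cbcaa   read c → write b, move +1, go to P
P | _cbbb[c]bcaa   read c → write b, move +1, go to P
P | _cbbbb[b]caa   read b → write c, move -1, go to Q
Q | _cbbb[b]ccaa   read b → write c, move -1, go to Q
Q | _cbb[b]cccaa   read b → write c, move -1, go to Q
Q | _cb[b]ccccaa   read b → write c, move -1, go to Q
Q | _c[b]cccccaa   read b → write c, move -1, go to Q
Q | _[c]ccccccaa   read c → write c, move -1, go to Q
Q | [_]cccccccaa   read _ → write c, move +1, go to P
P | c[c]ccccccaa   read c → write b, move +1, go to P
P | cb[c]cccccaa   read c → write b, move +1, go to P
P | cbb[c]ccccaa   read c → write b, move +1, go to P
P | cbbb[c]cccaa   read c → write b, move +1, go to P
P | cbbbb[c]ccaa   read c → write b, move +1, go to P
P | cbbbbb[c]caa   read c → write b, move +1, go to P
P | cbbbbbb[c]aa   read c → write b, move +1, go to P
P | cbbbbbbb[a]a   read a → write _, move +1, go to R
R | cbbbbbbb_[a]   read a → write c, move -1, go to P
P | cbbbbbbb[_]c
The non-blank tape span at halt is cbbbbbbb_c.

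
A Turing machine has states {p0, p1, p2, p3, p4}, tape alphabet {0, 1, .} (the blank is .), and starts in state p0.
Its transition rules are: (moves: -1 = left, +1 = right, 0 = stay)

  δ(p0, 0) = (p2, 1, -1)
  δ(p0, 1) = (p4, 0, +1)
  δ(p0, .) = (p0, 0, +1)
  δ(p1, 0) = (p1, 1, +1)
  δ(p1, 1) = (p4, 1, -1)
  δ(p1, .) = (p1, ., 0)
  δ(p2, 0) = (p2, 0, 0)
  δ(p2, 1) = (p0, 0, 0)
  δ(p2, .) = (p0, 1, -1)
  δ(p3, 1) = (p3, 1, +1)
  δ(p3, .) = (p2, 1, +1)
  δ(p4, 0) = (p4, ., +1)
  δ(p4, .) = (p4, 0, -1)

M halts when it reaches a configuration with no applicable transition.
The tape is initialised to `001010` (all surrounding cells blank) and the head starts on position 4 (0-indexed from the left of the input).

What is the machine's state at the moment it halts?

p4

state=p0 head=4 tape=0010[1]0...   (p0,1)→(p4,0,+1)
state=p4 head=5 tape=00100[0]...   (p4,0)→(p4,.,+1)
state=p4 head=6 tape=00100.[.]..   (p4,.)→(p4,0,-1)
state=p4 head=5 tape=00100[.]0..   (p4,.)→(p4,0,-1)
state=p4 head=4 tape=0010[0]00..   (p4,0)→(p4,.,+1)
state=p4 head=5 tape=0010.[0]0..   (p4,0)→(p4,.,+1)
state=p4 head=6 tape=0010..[0]..   (p4,0)→(p4,.,+1)
state=p4 head=7 tape=0010...[.].   (p4,.)→(p4,0,-1)
state=p4 head=6 tape=0010..[.]0.   (p4,.)→(p4,0,-1)
state=p4 head=5 tape=0010.[.]00.   (p4,.)→(p4,0,-1)
state=p4 head=4 tape=0010[.]000.   (p4,.)→(p4,0,-1)
state=p4 head=3 tape=001[0]0000.   (p4,0)→(p4,.,+1)
state=p4 head=4 tape=001.[0]000.   (p4,0)→(p4,.,+1)
state=p4 head=5 tape=001..[0]00.   (p4,0)→(p4,.,+1)
state=p4 head=6 tape=001...[0]0.   (p4,0)→(p4,.,+1)
state=p4 head=7 tape=001....[0].   (p4,0)→(p4,.,+1)
state=p4 head=8 tape=001.....[.]   (p4,.)→(p4,0,-1)
state=p4 head=7 tape=001....[.]0   (p4,.)→(p4,0,-1)
state=p4 head=6 tape=001...[.]00   (p4,.)→(p4,0,-1)
state=p4 head=5 tape=001..[.]000   (p4,.)→(p4,0,-1)
state=p4 head=4 tape=001.[.]0000   (p4,.)→(p4,0,-1)
state=p4 head=3 tape=001[.]00000   (p4,.)→(p4,0,-1)
state=p4 head=2 tape=00[1]000000
No transition is defined for (p4, 1); M halts in state p4.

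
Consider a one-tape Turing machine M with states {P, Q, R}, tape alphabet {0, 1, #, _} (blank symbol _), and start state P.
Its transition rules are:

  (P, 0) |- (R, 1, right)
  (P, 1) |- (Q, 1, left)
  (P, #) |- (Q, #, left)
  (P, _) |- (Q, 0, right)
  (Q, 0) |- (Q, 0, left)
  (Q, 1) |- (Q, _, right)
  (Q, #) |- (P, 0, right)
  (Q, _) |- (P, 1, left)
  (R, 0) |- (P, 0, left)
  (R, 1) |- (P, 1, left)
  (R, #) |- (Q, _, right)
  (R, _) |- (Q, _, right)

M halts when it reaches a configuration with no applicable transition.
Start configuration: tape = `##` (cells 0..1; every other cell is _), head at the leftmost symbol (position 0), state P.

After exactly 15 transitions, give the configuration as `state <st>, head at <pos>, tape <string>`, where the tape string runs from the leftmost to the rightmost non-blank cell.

state=P head=0 tape=____[#]#   (P,#)→(Q,#,left)
state=Q head=-1 tape=___[_]##   (Q,_)→(P,1,left)
state=P head=-2 tape=__[_]1##   (P,_)→(Q,0,right)
state=Q head=-1 tape=__0[1]##   (Q,1)→(Q,_,right)
state=Q head=0 tape=__0_[#]#   (Q,#)→(P,0,right)
state=P head=1 tape=__0_0[#]   (P,#)→(Q,#,left)
state=Q head=0 tape=__0_[0]#   (Q,0)→(Q,0,left)
state=Q head=-1 tape=__0[_]0#   (Q,_)→(P,1,left)
state=P head=-2 tape=__[0]10#   (P,0)→(R,1,right)
state=R head=-1 tape=__1[1]0#   (R,1)→(P,1,left)
state=P head=-2 tape=__[1]10#   (P,1)→(Q,1,left)
state=Q head=-3 tape=_[_]110#   (Q,_)→(P,1,left)
state=P head=-4 tape=[_]1110#   (P,_)→(Q,0,right)
state=Q head=-3 tape=0[1]110#   (Q,1)→(Q,_,right)
state=Q head=-2 tape=0_[1]10#   (Q,1)→(Q,_,right)
state=Q head=-1 tape=0__[1]0#
After 15 steps: state Q, head at -1, tape 0__10#.

state Q, head at -1, tape 0__10#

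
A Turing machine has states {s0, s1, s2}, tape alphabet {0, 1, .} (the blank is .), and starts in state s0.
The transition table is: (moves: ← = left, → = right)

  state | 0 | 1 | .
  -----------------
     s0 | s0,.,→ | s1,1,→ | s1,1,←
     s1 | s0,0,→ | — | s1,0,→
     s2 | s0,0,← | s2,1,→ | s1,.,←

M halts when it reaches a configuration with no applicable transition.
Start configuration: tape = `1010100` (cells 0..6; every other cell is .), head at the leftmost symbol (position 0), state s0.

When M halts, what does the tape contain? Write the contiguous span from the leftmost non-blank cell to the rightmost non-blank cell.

s0 | [1]010100.   read 1 → write 1, move →, go to s1
s1 | 1[0]10100.   read 0 → write 0, move →, go to s0
s0 | 10[1]0100.   read 1 → write 1, move →, go to s1
s1 | 101[0]100.   read 0 → write 0, move →, go to s0
s0 | 1010[1]00.   read 1 → write 1, move →, go to s1
s1 | 10101[0]0.   read 0 → write 0, move →, go to s0
s0 | 101010[0].   read 0 → write ., move →, go to s0
s0 | 101010.[.]   read . → write 1, move ←, go to s1
s1 | 101010[.]1   read . → write 0, move →, go to s1
s1 | 1010100[1]
The non-blank tape span at halt is 10101001.

10101001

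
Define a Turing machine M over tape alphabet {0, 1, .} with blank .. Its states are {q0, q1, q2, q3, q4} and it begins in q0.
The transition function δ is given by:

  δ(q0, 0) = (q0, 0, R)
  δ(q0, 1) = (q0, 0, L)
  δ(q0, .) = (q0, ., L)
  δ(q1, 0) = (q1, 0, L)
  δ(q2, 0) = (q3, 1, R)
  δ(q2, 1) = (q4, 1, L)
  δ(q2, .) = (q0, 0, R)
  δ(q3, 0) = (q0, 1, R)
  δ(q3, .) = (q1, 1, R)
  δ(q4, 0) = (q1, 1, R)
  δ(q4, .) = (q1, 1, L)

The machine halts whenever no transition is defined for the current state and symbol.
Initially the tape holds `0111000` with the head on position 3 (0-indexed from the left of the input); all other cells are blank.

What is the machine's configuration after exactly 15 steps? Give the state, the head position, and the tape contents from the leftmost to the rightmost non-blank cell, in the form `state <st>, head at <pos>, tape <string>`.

q0 | 011[1]000.   read 1 → write 0, move L, go to q0
q0 | 01[1]0000.   read 1 → write 0, move L, go to q0
q0 | 0[1]00000.   read 1 → write 0, move L, go to q0
q0 | [0]000000.   read 0 → write 0, move R, go to q0
q0 | 0[0]00000.   read 0 → write 0, move R, go to q0
q0 | 00[0]0000.   read 0 → write 0, move R, go to q0
q0 | 000[0]000.   read 0 → write 0, move R, go to q0
q0 | 0000[0]00.   read 0 → write 0, move R, go to q0
q0 | 00000[0]0.   read 0 → write 0, move R, go to q0
q0 | 000000[0].   read 0 → write 0, move R, go to q0
q0 | 0000000[.]   read . → write ., move L, go to q0
q0 | 000000[0].   read 0 → write 0, move R, go to q0
q0 | 0000000[.]   read . → write ., move L, go to q0
q0 | 000000[0].   read 0 → write 0, move R, go to q0
q0 | 0000000[.]   read . → write ., move L, go to q0
q0 | 000000[0].
After 15 steps: state q0, head at 6, tape 0000000.

state q0, head at 6, tape 0000000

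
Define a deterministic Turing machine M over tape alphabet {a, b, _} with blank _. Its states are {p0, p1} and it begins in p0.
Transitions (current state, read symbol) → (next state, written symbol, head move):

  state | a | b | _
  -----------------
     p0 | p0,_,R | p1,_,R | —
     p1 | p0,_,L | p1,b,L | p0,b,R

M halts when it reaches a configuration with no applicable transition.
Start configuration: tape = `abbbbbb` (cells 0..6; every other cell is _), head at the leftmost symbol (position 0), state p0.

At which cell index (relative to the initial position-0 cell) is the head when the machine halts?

p0 | [a]bbbbbb__   read a → write _, move R, go to p0
p0 | _[b]bbbbb__   read b → write _, move R, go to p1
p1 | __[b]bbbb__   read b → write b, move L, go to p1
p1 | _[_]bbbbb__   read _ → write b, move R, go to p0
p0 | _b[b]bbbb__   read b → write _, move R, go to p1
p1 | _b_[b]bbb__   read b → write b, move L, go to p1
p1 | _b[_]bbbb__   read _ → write b, move R, go to p0
p0 | _bb[b]bbb__   read b → write _, move R, go to p1
p1 | _bb_[b]bb__   read b → write b, move L, go to p1
p1 | _bb[_]bbb__   read _ → write b, move R, go to p0
p0 | _bbb[b]bb__   read b → write _, move R, go to p1
p1 | _bbb_[b]b__   read b → write b, move L, go to p1
p1 | _bbb[_]bb__   read _ → write b, move R, go to p0
p0 | _bbbb[b]b__   read b → write _, move R, go to p1
p1 | _bbbb_[b]__   read b → write b, move L, go to p1
p1 | _bbbb[_]b__   read _ → write b, move R, go to p0
p0 | _bbbbb[b]__   read b → write _, move R, go to p1
p1 | _bbbbb_[_]_   read _ → write b, move R, go to p0
p0 | _bbbbb_b[_]
At halt the head is at cell 8.

8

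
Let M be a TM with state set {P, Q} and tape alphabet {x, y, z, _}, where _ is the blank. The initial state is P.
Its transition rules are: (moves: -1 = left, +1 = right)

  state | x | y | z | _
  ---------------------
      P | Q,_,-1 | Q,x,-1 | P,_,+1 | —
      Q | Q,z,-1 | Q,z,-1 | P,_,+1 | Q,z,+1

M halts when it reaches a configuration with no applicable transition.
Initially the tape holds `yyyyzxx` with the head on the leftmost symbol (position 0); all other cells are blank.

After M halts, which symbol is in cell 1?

state=P head=0 tape=_[y]yyyzxx_   (P,y)→(Q,x,-1)
state=Q head=-1 tape=[_]xyyyzxx_   (Q,_)→(Q,z,+1)
state=Q head=0 tape=z[x]yyyzxx_   (Q,x)→(Q,z,-1)
state=Q head=-1 tape=[z]zyyyzxx_   (Q,z)→(P,_,+1)
state=P head=0 tape=_[z]yyyzxx_   (P,z)→(P,_,+1)
state=P head=1 tape=__[y]yyzxx_   (P,y)→(Q,x,-1)
state=Q head=0 tape=_[_]xyyzxx_   (Q,_)→(Q,z,+1)
state=Q head=1 tape=_z[x]yyzxx_   (Q,x)→(Q,z,-1)
state=Q head=0 tape=_[z]zyyzxx_   (Q,z)→(P,_,+1)
state=P head=1 tape=__[z]yyzxx_   (P,z)→(P,_,+1)
state=P head=2 tape=___[y]yzxx_   (P,y)→(Q,x,-1)
state=Q head=1 tape=__[_]xyzxx_   (Q,_)→(Q,z,+1)
state=Q head=2 tape=__z[x]yzxx_   (Q,x)→(Q,z,-1)
state=Q head=1 tape=__[z]zyzxx_   (Q,z)→(P,_,+1)
state=P head=2 tape=___[z]yzxx_   (P,z)→(P,_,+1)
state=P head=3 tape=____[y]zxx_   (P,y)→(Q,x,-1)
state=Q head=2 tape=___[_]xzxx_   (Q,_)→(Q,z,+1)
state=Q head=3 tape=___z[x]zxx_   (Q,x)→(Q,z,-1)
state=Q head=2 tape=___[z]zzxx_   (Q,z)→(P,_,+1)
state=P head=3 tape=____[z]zxx_   (P,z)→(P,_,+1)
state=P head=4 tape=_____[z]xx_   (P,z)→(P,_,+1)
state=P head=5 tape=______[x]x_   (P,x)→(Q,_,-1)
state=Q head=4 tape=_____[_]_x_   (Q,_)→(Q,z,+1)
state=Q head=5 tape=_____z[_]x_   (Q,_)→(Q,z,+1)
state=Q head=6 tape=_____zz[x]_   (Q,x)→(Q,z,-1)
state=Q head=5 tape=_____z[z]z_   (Q,z)→(P,_,+1)
state=P head=6 tape=_____z_[z]_   (P,z)→(P,_,+1)
state=P head=7 tape=_____z__[_]
Cell 1 holds _ when M halts.

_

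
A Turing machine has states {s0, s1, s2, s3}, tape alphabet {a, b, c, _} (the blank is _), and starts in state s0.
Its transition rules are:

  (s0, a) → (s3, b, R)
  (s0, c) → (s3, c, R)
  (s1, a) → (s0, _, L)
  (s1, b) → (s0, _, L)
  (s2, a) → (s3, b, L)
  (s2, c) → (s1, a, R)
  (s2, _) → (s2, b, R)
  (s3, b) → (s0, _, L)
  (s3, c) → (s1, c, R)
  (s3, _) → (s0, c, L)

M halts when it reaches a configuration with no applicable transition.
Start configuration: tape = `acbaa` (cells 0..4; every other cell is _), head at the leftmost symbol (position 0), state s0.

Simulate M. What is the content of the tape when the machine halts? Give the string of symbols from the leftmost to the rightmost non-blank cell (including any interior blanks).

s0 | [a]cbaa_   read a → write b, move R, go to s3
s3 | b[c]baa_   read c → write c, move R, go to s1
s1 | bc[b]aa_   read b → write _, move L, go to s0
s0 | b[c]_aa_   read c → write c, move R, go to s3
s3 | bc[_]aa_   read _ → write c, move L, go to s0
s0 | b[c]caa_   read c → write c, move R, go to s3
s3 | bc[c]aa_   read c → write c, move R, go to s1
s1 | bcc[a]a_   read a → write _, move L, go to s0
s0 | bc[c]_a_   read c → write c, move R, go to s3
s3 | bcc[_]a_   read _ → write c, move L, go to s0
s0 | bc[c]ca_   read c → write c, move R, go to s3
s3 | bcc[c]a_   read c → write c, move R, go to s1
s1 | bccc[a]_   read a → write _, move L, go to s0
s0 | bcc[c]__   read c → write c, move R, go to s3
s3 | bccc[_]_   read _ → write c, move L, go to s0
s0 | bcc[c]c_   read c → write c, move R, go to s3
s3 | bccc[c]_   read c → write c, move R, go to s1
s1 | bcccc[_]
The non-blank tape span at halt is bcccc.

bcccc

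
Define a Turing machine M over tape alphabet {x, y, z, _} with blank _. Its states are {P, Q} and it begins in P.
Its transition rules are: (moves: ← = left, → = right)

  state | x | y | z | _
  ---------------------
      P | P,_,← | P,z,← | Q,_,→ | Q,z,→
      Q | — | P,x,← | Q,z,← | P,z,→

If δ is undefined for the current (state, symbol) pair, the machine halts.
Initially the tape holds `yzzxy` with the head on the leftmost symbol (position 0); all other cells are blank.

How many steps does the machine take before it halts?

15

state=P head=0 tape=__[y]zzxy   (P,y)→(P,z,←)
state=P head=-1 tape=_[_]zzzxy   (P,_)→(Q,z,→)
state=Q head=0 tape=_z[z]zzxy   (Q,z)→(Q,z,←)
state=Q head=-1 tape=_[z]zzzxy   (Q,z)→(Q,z,←)
state=Q head=-2 tape=[_]zzzzxy   (Q,_)→(P,z,→)
state=P head=-1 tape=z[z]zzzxy   (P,z)→(Q,_,→)
state=Q head=0 tape=z_[z]zzxy   (Q,z)→(Q,z,←)
state=Q head=-1 tape=z[_]zzzxy   (Q,_)→(P,z,→)
state=P head=0 tape=zz[z]zzxy   (P,z)→(Q,_,→)
state=Q head=1 tape=zz_[z]zxy   (Q,z)→(Q,z,←)
state=Q head=0 tape=zz[_]zzxy   (Q,_)→(P,z,→)
state=P head=1 tape=zzz[z]zxy   (P,z)→(Q,_,→)
state=Q head=2 tape=zzz_[z]xy   (Q,z)→(Q,z,←)
state=Q head=1 tape=zzz[_]zxy   (Q,_)→(P,z,→)
state=P head=2 tape=zzzz[z]xy   (P,z)→(Q,_,→)
state=Q head=3 tape=zzzz_[x]y
M halts after 15 transitions.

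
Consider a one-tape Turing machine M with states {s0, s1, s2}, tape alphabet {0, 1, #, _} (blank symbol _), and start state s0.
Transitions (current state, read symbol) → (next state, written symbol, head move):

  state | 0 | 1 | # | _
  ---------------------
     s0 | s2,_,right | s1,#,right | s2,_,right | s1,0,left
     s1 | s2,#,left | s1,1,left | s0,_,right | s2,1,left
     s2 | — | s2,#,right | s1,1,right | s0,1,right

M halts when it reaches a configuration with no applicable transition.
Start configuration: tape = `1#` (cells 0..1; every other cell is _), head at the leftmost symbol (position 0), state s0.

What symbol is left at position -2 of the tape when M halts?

1

s0 | __[1]#__   read 1 → write #, move right, go to s1
s1 | __#[#]__   read # → write _, move right, go to s0
s0 | __#_[_]_   read _ → write 0, move left, go to s1
s1 | __#[_]0_   read _ → write 1, move left, go to s2
s2 | __[#]10_   read # → write 1, move right, go to s1
s1 | __1[1]0_   read 1 → write 1, move left, go to s1
s1 | __[1]10_   read 1 → write 1, move left, go to s1
s1 | _[_]110_   read _ → write 1, move left, go to s2
s2 | [_]1110_   read _ → write 1, move right, go to s0
s0 | 1[1]110_   read 1 → write #, move right, go to s1
s1 | 1#[1]10_   read 1 → write 1, move left, go to s1
s1 | 1[#]110_   read # → write _, move right, go to s0
s0 | 1_[1]10_   read 1 → write #, move right, go to s1
s1 | 1_#[1]0_   read 1 → write 1, move left, go to s1
s1 | 1_[#]10_   read # → write _, move right, go to s0
s0 | 1__[1]0_   read 1 → write #, move right, go to s1
s1 | 1__#[0]_   read 0 → write #, move left, go to s2
s2 | 1__[#]#_   read # → write 1, move right, go to s1
s1 | 1__1[#]_   read # → write _, move right, go to s0
s0 | 1__1_[_]   read _ → write 0, move left, go to s1
s1 | 1__1[_]0   read _ → write 1, move left, go to s2
s2 | 1__[1]10   read 1 → write #, move right, go to s2
s2 | 1__#[1]0   read 1 → write #, move right, go to s2
s2 | 1__##[0]
Cell -2 holds 1 when M halts.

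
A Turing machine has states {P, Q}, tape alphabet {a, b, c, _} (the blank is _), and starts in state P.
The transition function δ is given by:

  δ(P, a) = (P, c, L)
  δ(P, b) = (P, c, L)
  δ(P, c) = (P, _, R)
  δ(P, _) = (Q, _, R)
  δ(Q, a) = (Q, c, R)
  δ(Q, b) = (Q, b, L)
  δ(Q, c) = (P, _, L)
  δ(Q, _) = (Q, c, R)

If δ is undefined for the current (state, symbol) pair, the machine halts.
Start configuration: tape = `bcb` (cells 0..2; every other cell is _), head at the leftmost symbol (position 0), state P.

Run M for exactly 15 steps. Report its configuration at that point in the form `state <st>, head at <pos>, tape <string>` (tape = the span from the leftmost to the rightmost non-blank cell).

state Q, head at 1, tape cb

P | _[b]cb   read b → write c, move L, go to P
P | [_]ccb   read _ → write _, move R, go to Q
Q | _[c]cb   read c → write _, move L, go to P
P | [_]_cb   read _ → write _, move R, go to Q
Q | _[_]cb   read _ → write c, move R, go to Q
Q | _c[c]b   read c → write _, move L, go to P
P | _[c]_b   read c → write _, move R, go to P
P | __[_]b   read _ → write _, move R, go to Q
Q | ___[b]   read b → write b, move L, go to Q
Q | __[_]b   read _ → write c, move R, go to Q
Q | __c[b]   read b → write b, move L, go to Q
Q | __[c]b   read c → write _, move L, go to P
P | _[_]_b   read _ → write _, move R, go to Q
Q | __[_]b   read _ → write c, move R, go to Q
Q | __c[b]   read b → write b, move L, go to Q
Q | __[c]b
After 15 steps: state Q, head at 1, tape cb.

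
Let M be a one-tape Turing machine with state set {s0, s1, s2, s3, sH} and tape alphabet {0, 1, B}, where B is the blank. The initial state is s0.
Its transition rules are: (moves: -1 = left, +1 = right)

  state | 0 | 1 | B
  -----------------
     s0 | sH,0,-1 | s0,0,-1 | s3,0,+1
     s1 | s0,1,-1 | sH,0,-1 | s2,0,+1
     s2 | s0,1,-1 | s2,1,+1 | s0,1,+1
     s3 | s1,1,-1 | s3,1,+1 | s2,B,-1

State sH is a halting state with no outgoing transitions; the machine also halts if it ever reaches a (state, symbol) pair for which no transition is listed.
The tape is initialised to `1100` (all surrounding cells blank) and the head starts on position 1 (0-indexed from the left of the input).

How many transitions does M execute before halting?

s0 | BB1[1]00   read 1 → write 0, move -1, go to s0
s0 | BB[1]000   read 1 → write 0, move -1, go to s0
s0 | B[B]0000   read B → write 0, move +1, go to s3
s3 | B0[0]000   read 0 → write 1, move -1, go to s1
s1 | B[0]1000   read 0 → write 1, move -1, go to s0
s0 | [B]11000   read B → write 0, move +1, go to s3
s3 | 0[1]1000   read 1 → write 1, move +1, go to s3
s3 | 01[1]000   read 1 → write 1, move +1, go to s3
s3 | 011[0]00   read 0 → write 1, move -1, go to s1
s1 | 01[1]100   read 1 → write 0, move -1, go to sH
sH | 0[1]0100
M halts after 10 transitions.

10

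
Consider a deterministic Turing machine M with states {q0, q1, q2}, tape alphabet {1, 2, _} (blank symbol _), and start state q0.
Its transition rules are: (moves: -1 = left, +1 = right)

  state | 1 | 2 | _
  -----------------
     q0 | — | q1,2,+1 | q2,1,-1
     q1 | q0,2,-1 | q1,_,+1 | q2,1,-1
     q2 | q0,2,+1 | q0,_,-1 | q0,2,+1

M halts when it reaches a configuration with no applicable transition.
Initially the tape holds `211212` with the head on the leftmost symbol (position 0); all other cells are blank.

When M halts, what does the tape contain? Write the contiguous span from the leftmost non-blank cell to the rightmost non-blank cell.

state=q0 head=0 tape=__[2]11212   (q0,2)→(q1,2,+1)
state=q1 head=1 tape=__2[1]1212   (q1,1)→(q0,2,-1)
state=q0 head=0 tape=__[2]21212   (q0,2)→(q1,2,+1)
state=q1 head=1 tape=__2[2]1212   (q1,2)→(q1,_,+1)
state=q1 head=2 tape=__2_[1]212   (q1,1)→(q0,2,-1)
state=q0 head=1 tape=__2[_]2212   (q0,_)→(q2,1,-1)
state=q2 head=0 tape=__[2]12212   (q2,2)→(q0,_,-1)
state=q0 head=-1 tape=_[_]_12212   (q0,_)→(q2,1,-1)
state=q2 head=-2 tape=[_]1_12212   (q2,_)→(q0,2,+1)
state=q0 head=-1 tape=2[1]_12212
The non-blank tape span at halt is 21_12212.

21_12212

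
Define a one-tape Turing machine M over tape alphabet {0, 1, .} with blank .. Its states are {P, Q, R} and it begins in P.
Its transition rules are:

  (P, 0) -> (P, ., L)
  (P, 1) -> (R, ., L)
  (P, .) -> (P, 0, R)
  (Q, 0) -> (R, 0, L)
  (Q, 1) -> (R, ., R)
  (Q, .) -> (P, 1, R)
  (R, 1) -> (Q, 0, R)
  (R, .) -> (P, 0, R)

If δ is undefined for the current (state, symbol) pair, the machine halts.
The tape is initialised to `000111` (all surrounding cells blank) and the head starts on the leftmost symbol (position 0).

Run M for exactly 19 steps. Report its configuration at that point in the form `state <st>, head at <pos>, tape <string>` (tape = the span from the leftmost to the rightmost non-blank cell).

P | ...[0]00111   read 0 → write ., move L, go to P
P | ..[.].00111   read . → write 0, move R, go to P
P | ..0[.]00111   read . → write 0, move R, go to P
P | ..00[0]0111   read 0 → write ., move L, go to P
P | ..0[0].0111   read 0 → write ., move L, go to P
P | ..[0]..0111   read 0 → write ., move L, go to P
P | .[.]...0111   read . → write 0, move R, go to P
P | .0[.]..0111   read . → write 0, move R, go to P
P | .00[.].0111   read . → write 0, move R, go to P
P | .000[.]0111   read . → write 0, move R, go to P
P | .0000[0]111   read 0 → write ., move L, go to P
P | .000[0].111   read 0 → write ., move L, go to P
P | .00[0]..111   read 0 → write ., move L, go to P
P | .0[0]...111   read 0 → write ., move L, go to P
P | .[0]....111   read 0 → write ., move L, go to P
P | [.].....111   read . → write 0, move R, go to P
P | 0[.]....111   read . → write 0, move R, go to P
P | 00[.]...111   read . → write 0, move R, go to P
P | 000[.]..111   read . → write 0, move R, go to P
P | 0000[.].111
After 19 steps: state P, head at 1, tape 0000..111.

state P, head at 1, tape 0000..111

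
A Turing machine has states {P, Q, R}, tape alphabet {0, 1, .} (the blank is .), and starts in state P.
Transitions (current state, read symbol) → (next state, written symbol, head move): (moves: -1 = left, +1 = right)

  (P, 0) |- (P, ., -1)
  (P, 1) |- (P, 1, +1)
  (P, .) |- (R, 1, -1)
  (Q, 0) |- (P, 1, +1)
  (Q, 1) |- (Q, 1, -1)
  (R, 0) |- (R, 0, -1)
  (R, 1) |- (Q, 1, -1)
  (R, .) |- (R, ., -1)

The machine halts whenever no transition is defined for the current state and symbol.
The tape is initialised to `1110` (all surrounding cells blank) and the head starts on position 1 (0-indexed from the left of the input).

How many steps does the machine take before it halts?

8

state=P head=1 tape=.1[1]10   (P,1)→(P,1,+1)
state=P head=2 tape=.11[1]0   (P,1)→(P,1,+1)
state=P head=3 tape=.111[0]   (P,0)→(P,.,-1)
state=P head=2 tape=.11[1].   (P,1)→(P,1,+1)
state=P head=3 tape=.111[.]   (P,.)→(R,1,-1)
state=R head=2 tape=.11[1]1   (R,1)→(Q,1,-1)
state=Q head=1 tape=.1[1]11   (Q,1)→(Q,1,-1)
state=Q head=0 tape=.[1]111   (Q,1)→(Q,1,-1)
state=Q head=-1 tape=[.]1111
M halts after 8 transitions.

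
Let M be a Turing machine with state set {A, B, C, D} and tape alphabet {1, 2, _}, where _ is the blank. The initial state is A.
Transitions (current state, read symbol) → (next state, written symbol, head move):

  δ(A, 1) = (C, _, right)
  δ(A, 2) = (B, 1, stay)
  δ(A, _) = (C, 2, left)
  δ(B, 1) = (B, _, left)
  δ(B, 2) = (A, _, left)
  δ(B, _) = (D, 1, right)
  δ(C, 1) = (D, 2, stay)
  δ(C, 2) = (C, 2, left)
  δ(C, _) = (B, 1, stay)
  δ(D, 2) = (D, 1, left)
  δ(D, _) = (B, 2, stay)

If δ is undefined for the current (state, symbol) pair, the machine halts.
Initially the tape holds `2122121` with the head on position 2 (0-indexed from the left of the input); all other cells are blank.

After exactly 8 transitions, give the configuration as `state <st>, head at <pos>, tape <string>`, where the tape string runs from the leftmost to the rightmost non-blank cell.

state=A head=2 tape=___21[2]2121   (A,2)→(B,1,stay)
state=B head=2 tape=___21[1]2121   (B,1)→(B,_,left)
state=B head=1 tape=___2[1]_2121   (B,1)→(B,_,left)
state=B head=0 tape=___[2]__2121   (B,2)→(A,_,left)
state=A head=-1 tape=__[_]___2121   (A,_)→(C,2,left)
state=C head=-2 tape=_[_]2___2121   (C,_)→(B,1,stay)
state=B head=-2 tape=_[1]2___2121   (B,1)→(B,_,left)
state=B head=-3 tape=[_]_2___2121   (B,_)→(D,1,right)
state=D head=-2 tape=1[_]2___2121
After 8 steps: state D, head at -2, tape 1_2___2121.

state D, head at -2, tape 1_2___2121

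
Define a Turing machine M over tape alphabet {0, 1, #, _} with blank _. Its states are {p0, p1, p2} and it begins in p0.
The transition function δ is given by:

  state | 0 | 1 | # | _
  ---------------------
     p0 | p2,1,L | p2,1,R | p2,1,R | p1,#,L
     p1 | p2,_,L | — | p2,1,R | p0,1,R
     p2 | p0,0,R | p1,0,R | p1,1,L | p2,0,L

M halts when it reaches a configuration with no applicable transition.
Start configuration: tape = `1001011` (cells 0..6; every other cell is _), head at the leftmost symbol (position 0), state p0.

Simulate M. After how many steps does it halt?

14

p0 | [1]001011   read 1 → write 1, move R, go to p2
p2 | 1[0]01011   read 0 → write 0, move R, go to p0
p0 | 10[0]1011   read 0 → write 1, move L, go to p2
p2 | 1[0]11011   read 0 → write 0, move R, go to p0
p0 | 10[1]1011   read 1 → write 1, move R, go to p2
p2 | 101[1]011   read 1 → write 0, move R, go to p1
p1 | 1010[0]11   read 0 → write _, move L, go to p2
p2 | 101[0]_11   read 0 → write 0, move R, go to p0
p0 | 1010[_]11   read _ → write #, move L, go to p1
p1 | 101[0]#11   read 0 → write _, move L, go to p2
p2 | 10[1]_#11   read 1 → write 0, move R, go to p1
p1 | 100[_]#11   read _ → write 1, move R, go to p0
p0 | 1001[#]11   read # → write 1, move R, go to p2
p2 | 10011[1]1   read 1 → write 0, move R, go to p1
p1 | 100110[1]
M halts after 14 transitions.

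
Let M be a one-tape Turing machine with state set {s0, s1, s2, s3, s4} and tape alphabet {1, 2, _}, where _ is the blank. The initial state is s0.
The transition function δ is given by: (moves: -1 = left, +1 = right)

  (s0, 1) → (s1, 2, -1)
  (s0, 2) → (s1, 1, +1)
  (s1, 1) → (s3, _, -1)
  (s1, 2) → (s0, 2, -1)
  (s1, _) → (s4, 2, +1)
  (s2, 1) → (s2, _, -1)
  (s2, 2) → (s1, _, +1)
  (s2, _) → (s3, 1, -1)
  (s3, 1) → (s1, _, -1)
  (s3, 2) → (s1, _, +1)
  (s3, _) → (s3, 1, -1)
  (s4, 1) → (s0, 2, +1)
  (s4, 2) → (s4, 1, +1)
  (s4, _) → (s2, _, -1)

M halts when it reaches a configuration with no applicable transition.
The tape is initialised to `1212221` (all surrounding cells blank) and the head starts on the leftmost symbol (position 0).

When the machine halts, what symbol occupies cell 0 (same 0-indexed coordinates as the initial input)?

2

state=s0 head=0 tape=_[1]212221_   (s0,1)→(s1,2,-1)
state=s1 head=-1 tape=[_]2212221_   (s1,_)→(s4,2,+1)
state=s4 head=0 tape=2[2]212221_   (s4,2)→(s4,1,+1)
state=s4 head=1 tape=21[2]12221_   (s4,2)→(s4,1,+1)
state=s4 head=2 tape=211[1]2221_   (s4,1)→(s0,2,+1)
state=s0 head=3 tape=2112[2]221_   (s0,2)→(s1,1,+1)
state=s1 head=4 tape=21121[2]21_   (s1,2)→(s0,2,-1)
state=s0 head=3 tape=2112[1]221_   (s0,1)→(s1,2,-1)
state=s1 head=2 tape=211[2]2221_   (s1,2)→(s0,2,-1)
state=s0 head=1 tape=21[1]22221_   (s0,1)→(s1,2,-1)
state=s1 head=0 tape=2[1]222221_   (s1,1)→(s3,_,-1)
state=s3 head=-1 tape=[2]_222221_   (s3,2)→(s1,_,+1)
state=s1 head=0 tape=_[_]222221_   (s1,_)→(s4,2,+1)
state=s4 head=1 tape=_2[2]22221_   (s4,2)→(s4,1,+1)
state=s4 head=2 tape=_21[2]2221_   (s4,2)→(s4,1,+1)
state=s4 head=3 tape=_211[2]221_   (s4,2)→(s4,1,+1)
state=s4 head=4 tape=_2111[2]21_   (s4,2)→(s4,1,+1)
state=s4 head=5 tape=_21111[2]1_   (s4,2)→(s4,1,+1)
state=s4 head=6 tape=_211111[1]_   (s4,1)→(s0,2,+1)
state=s0 head=7 tape=_2111112[_]
Cell 0 holds 2 when M halts.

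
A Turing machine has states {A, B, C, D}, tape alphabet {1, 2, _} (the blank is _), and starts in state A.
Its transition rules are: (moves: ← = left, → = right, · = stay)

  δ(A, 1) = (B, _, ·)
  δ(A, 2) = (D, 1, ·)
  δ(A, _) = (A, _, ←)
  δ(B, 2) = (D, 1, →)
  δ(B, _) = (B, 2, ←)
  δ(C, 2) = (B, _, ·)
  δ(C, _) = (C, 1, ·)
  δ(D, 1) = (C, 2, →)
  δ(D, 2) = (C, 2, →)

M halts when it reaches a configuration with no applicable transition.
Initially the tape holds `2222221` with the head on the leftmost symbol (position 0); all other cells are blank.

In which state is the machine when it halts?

state=A head=0 tape=[2]222221   (A,2)→(D,1,·)
state=D head=0 tape=[1]222221   (D,1)→(C,2,→)
state=C head=1 tape=2[2]22221   (C,2)→(B,_,·)
state=B head=1 tape=2[_]22221   (B,_)→(B,2,←)
state=B head=0 tape=[2]222221   (B,2)→(D,1,→)
state=D head=1 tape=1[2]22221   (D,2)→(C,2,→)
state=C head=2 tape=12[2]2221   (C,2)→(B,_,·)
state=B head=2 tape=12[_]2221   (B,_)→(B,2,←)
state=B head=1 tape=1[2]22221   (B,2)→(D,1,→)
state=D head=2 tape=11[2]2221   (D,2)→(C,2,→)
state=C head=3 tape=112[2]221   (C,2)→(B,_,·)
state=B head=3 tape=112[_]221   (B,_)→(B,2,←)
state=B head=2 tape=11[2]2221   (B,2)→(D,1,→)
state=D head=3 tape=111[2]221   (D,2)→(C,2,→)
state=C head=4 tape=1112[2]21   (C,2)→(B,_,·)
state=B head=4 tape=1112[_]21   (B,_)→(B,2,←)
state=B head=3 tape=111[2]221   (B,2)→(D,1,→)
state=D head=4 tape=1111[2]21   (D,2)→(C,2,→)
state=C head=5 tape=11112[2]1   (C,2)→(B,_,·)
state=B head=5 tape=11112[_]1   (B,_)→(B,2,←)
state=B head=4 tape=1111[2]21   (B,2)→(D,1,→)
state=D head=5 tape=11111[2]1   (D,2)→(C,2,→)
state=C head=6 tape=111112[1]
No transition is defined for (C, 1); M halts in state C.

C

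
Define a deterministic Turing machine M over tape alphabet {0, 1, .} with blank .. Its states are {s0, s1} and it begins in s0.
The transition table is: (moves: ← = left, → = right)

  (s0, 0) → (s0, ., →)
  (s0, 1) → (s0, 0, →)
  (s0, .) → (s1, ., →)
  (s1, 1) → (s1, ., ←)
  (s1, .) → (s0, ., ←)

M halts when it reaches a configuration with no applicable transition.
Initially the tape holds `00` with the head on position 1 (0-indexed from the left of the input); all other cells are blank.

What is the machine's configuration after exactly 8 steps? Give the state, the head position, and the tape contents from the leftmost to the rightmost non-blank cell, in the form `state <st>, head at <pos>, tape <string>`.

s0 | 0[0]..   read 0 → write ., move →, go to s0
s0 | 0.[.].   read . → write ., move →, go to s1
s1 | 0..[.]   read . → write ., move ←, go to s0
s0 | 0.[.].   read . → write ., move →, go to s1
s1 | 0..[.]   read . → write ., move ←, go to s0
s0 | 0.[.].   read . → write ., move →, go to s1
s1 | 0..[.]   read . → write ., move ←, go to s0
s0 | 0.[.].   read . → write ., move →, go to s1
s1 | 0..[.]
After 8 steps: state s1, head at 3, tape 0.

state s1, head at 3, tape 0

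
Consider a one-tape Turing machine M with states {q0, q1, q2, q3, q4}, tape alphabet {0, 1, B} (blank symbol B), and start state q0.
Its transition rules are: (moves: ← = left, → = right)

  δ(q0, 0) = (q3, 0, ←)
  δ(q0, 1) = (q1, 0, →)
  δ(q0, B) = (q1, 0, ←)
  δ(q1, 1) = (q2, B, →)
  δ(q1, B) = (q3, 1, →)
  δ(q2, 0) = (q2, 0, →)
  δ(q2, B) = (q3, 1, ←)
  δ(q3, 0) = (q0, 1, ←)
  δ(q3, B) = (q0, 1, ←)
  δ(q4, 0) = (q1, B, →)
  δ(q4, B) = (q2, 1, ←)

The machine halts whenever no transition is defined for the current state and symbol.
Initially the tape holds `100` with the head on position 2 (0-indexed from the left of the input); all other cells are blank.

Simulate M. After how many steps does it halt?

state=q0 head=2 tape=10[0]B   (q0,0)→(q3,0,←)
state=q3 head=1 tape=1[0]0B   (q3,0)→(q0,1,←)
state=q0 head=0 tape=[1]10B   (q0,1)→(q1,0,→)
state=q1 head=1 tape=0[1]0B   (q1,1)→(q2,B,→)
state=q2 head=2 tape=0B[0]B   (q2,0)→(q2,0,→)
state=q2 head=3 tape=0B0[B]   (q2,B)→(q3,1,←)
state=q3 head=2 tape=0B[0]1   (q3,0)→(q0,1,←)
state=q0 head=1 tape=0[B]11   (q0,B)→(q1,0,←)
state=q1 head=0 tape=[0]011
M halts after 8 transitions.

8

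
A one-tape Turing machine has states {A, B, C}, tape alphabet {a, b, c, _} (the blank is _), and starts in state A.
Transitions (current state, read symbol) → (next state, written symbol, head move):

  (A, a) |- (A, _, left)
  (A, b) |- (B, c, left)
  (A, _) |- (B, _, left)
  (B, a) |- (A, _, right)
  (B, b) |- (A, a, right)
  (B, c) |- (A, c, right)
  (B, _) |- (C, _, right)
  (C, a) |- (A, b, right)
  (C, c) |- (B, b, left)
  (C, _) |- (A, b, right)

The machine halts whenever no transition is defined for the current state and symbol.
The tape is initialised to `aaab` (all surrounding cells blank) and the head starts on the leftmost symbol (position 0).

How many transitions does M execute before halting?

state=A head=0 tape=__[a]aab   (A,a)→(A,_,left)
state=A head=-1 tape=_[_]_aab   (A,_)→(B,_,left)
state=B head=-2 tape=[_]__aab   (B,_)→(C,_,right)
state=C head=-1 tape=_[_]_aab   (C,_)→(A,b,right)
state=A head=0 tape=_b[_]aab   (A,_)→(B,_,left)
state=B head=-1 tape=_[b]_aab   (B,b)→(A,a,right)
state=A head=0 tape=_a[_]aab   (A,_)→(B,_,left)
state=B head=-1 tape=_[a]_aab   (B,a)→(A,_,right)
state=A head=0 tape=__[_]aab   (A,_)→(B,_,left)
state=B head=-1 tape=_[_]_aab   (B,_)→(C,_,right)
state=C head=0 tape=__[_]aab   (C,_)→(A,b,right)
state=A head=1 tape=__b[a]ab   (A,a)→(A,_,left)
state=A head=0 tape=__[b]_ab   (A,b)→(B,c,left)
state=B head=-1 tape=_[_]c_ab   (B,_)→(C,_,right)
state=C head=0 tape=__[c]_ab   (C,c)→(B,b,left)
state=B head=-1 tape=_[_]b_ab   (B,_)→(C,_,right)
state=C head=0 tape=__[b]_ab
M halts after 16 transitions.

16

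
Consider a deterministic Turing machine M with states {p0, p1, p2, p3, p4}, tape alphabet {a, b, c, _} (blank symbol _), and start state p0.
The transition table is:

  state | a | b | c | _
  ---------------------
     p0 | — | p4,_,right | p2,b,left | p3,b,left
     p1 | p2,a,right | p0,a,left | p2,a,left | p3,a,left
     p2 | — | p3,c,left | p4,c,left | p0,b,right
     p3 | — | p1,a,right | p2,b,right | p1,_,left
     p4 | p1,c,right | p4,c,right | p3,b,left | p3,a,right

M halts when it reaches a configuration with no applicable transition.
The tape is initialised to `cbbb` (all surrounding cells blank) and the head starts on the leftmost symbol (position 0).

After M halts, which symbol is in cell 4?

state=p0 head=0 tape=_[c]bbb___   (p0,c)→(p2,b,left)
state=p2 head=-1 tape=[_]bbbb___   (p2,_)→(p0,b,right)
state=p0 head=0 tape=b[b]bbb___   (p0,b)→(p4,_,right)
state=p4 head=1 tape=b_[b]bb___   (p4,b)→(p4,c,right)
state=p4 head=2 tape=b_c[b]b___   (p4,b)→(p4,c,right)
state=p4 head=3 tape=b_cc[b]___   (p4,b)→(p4,c,right)
state=p4 head=4 tape=b_ccc[_]__   (p4,_)→(p3,a,right)
state=p3 head=5 tape=b_ccca[_]_   (p3,_)→(p1,_,left)
state=p1 head=4 tape=b_ccc[a]__   (p1,a)→(p2,a,right)
state=p2 head=5 tape=b_ccca[_]_   (p2,_)→(p0,b,right)
state=p0 head=6 tape=b_cccab[_]   (p0,_)→(p3,b,left)
state=p3 head=5 tape=b_ccca[b]b   (p3,b)→(p1,a,right)
state=p1 head=6 tape=b_cccaa[b]   (p1,b)→(p0,a,left)
state=p0 head=5 tape=b_ccca[a]a
Cell 4 holds a when M halts.

a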